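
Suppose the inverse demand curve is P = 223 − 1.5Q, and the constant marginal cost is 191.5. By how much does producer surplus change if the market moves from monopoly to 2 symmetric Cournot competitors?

Monopoly sets MR = MC: 223 − 3Q = 191.5 ⇒ Q = 10.5, P = 223 − 1.5·10.5 = 207.25.
PS = (207.25 − 191.5)·10.5 = 165.375.
In a 2-firm Cournot equilibrium, symmetry and the first-order condition give q = (223 − 191.5)/(4.5) = 7. So Q = 14 and P = 202.
PS = (202 − 191.5)·14 = 147.
Change in producer surplus: 147 − 165.375 = −18.375.

Producer surplus falls by 18.375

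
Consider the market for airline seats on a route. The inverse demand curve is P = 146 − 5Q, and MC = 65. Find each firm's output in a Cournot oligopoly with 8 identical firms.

In a 8-firm Cournot equilibrium, symmetry and the first-order condition give q = (146 − 65)/(45) = 1.8. So Q = 14.4 and P = 74.

q_i = 1.8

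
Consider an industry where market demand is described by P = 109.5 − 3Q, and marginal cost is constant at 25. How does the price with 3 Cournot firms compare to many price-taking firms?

Cournot: P = 46.125; Competition: P = 25

With 3 symmetric Cournot firms, each firm's FOC gives 109.5 − 12q = 25, so q = 169/24, Q = 3·169/24 = 21.125, and P = 46.125.
Competitive firms price at marginal cost: P = 25, giving Q = 169/6.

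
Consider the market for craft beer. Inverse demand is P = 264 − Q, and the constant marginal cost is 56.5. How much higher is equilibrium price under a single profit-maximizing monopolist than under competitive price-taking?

Under competition P = MC = 56.5, so Q = (264 − 56.5)/1 = 207.5.
A monopolist chooses Q where MR = MC. MR = 264 − 2Q; setting this equal to 56.5 gives Q = 103.75 and P = 160.25.
Change in equilibrium price: 160.25 − 56.5 = 103.75.

Equilibrium price rises by 103.75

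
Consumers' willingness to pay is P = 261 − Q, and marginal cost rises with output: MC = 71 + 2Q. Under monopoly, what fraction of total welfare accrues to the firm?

A monopolist chooses Q where MR = MC. MR = 261 − 2Q; setting this equal to 71 + 2Q gives Q = 47.5 and P = 213.5.
CS = ½·(261 − 213.5)·47.5 = 1128.125.
PS = P·Q − VC(Q) = 213.5·47.5 − (71·47.5 + ½·2·47.5²) = 4512.5.
Share captured = PS/TS = 4512.5/5640.625 = 0.8.

PS/TS = 0.8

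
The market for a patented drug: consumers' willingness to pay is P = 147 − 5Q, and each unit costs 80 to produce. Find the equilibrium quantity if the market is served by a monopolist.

A monopolist chooses Q where MR = MC. MR = 147 − 10Q; setting this equal to 80 gives Q = 6.7 and P = 113.5.

Q = 6.7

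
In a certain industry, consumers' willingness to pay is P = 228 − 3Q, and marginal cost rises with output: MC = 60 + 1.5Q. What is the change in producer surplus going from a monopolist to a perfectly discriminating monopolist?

Monopoly sets MR = MC: 228 − 6Q = 60 + 1.5Q ⇒ Q = 22.4, P = 228 − 3·22.4 = 160.8.
PS = P·Q − VC(Q) = 160.8·22.4 − (60·22.4 + ½·1.5·22.4²) = 1881.6.
Under first-degree price discrimination the firm charges each unit its demand price and produces up to where P = MC, i.e. Q = 112/3. Consumer surplus is zero; producer surplus equals total surplus.
PS = ½·(228 − 60)·112/3 = 3136.
Change in producer surplus: 3136 − 1881.6 = 1254.4.

Producer surplus rises by 1254.4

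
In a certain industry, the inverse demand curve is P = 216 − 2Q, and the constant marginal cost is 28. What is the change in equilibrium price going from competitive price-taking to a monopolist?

P rises by 94

Under competition P = MC = 28, so Q = (216 − 28)/2 = 94.
A monopolist chooses Q where MR = MC. MR = 216 − 4Q; setting this equal to 28 gives Q = 47 and P = 122.
Change in equilibrium price: 122 − 28 = 94.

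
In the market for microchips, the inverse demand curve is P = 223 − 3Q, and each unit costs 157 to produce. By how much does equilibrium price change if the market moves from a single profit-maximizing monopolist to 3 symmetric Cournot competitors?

P falls by 16.5

The monopolist equates marginal revenue to marginal cost: 223 − 6Q = 157, so Q = 11. From demand, P = 190.
Cournot with 3 identical firms: the symmetric best-response condition is 223 − 12q = 157. Each firm produces q = 5.5, total output Q = 16.5, price P = 173.5.
Change in equilibrium price: 173.5 − 190 = −16.5.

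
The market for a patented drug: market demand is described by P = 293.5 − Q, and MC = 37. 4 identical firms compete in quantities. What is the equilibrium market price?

P = 88.3

With 4 symmetric Cournot firms, each firm's FOC gives 293.5 − 5q = 37, so q = 51.3, Q = 4·51.3 = 205.2, and P = 88.3.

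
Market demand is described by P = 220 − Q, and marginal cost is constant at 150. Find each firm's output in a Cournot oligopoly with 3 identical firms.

q_i = 17.5

In a 3-firm Cournot equilibrium, symmetry and the first-order condition give q = (220 − 150)/(4) = 17.5. So Q = 52.5 and P = 167.5.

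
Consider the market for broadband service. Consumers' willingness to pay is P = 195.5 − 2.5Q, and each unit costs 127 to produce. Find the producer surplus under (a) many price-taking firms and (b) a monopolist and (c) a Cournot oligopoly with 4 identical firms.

Perfect competition: P = MC = 127, so 195.5 − 2.5Q = 127 and Q = 27.4.
PS = (127 − 127)·27.4 = 0.
A monopolist chooses Q where MR = MC. MR = 195.5 − 5Q; setting this equal to 127 gives Q = 13.7 and P = 161.25.
PS = (161.25 − 127)·13.7 = 469.225.
In a 4-firm Cournot equilibrium, symmetry and the first-order condition give q = (195.5 − 127)/(12.5) = 5.48. So Q = 21.92 and P = 140.7.
PS = (140.7 − 127)·21.92 = 300.304.

Competition: PS = 0; Monopoly: PS = 469.225; Cournot: PS = 300.304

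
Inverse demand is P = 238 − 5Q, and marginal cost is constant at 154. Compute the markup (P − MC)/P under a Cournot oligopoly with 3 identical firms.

Cournot with 3 identical firms: the symmetric best-response condition is 238 − 20q = 154. Each firm produces q = 4.2, total output Q = 12.6, price P = 175.
Lerner index = (P − MC)/P = (175 − 154)/175 = 0.12.

Lerner index = 0.12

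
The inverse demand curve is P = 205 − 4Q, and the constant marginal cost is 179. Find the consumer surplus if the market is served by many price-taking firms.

Under competition P = MC = 179, so Q = (205 − 179)/4 = 6.5.
CS = ½·(205 − 179)·6.5 = 84.5.

CS = 84.5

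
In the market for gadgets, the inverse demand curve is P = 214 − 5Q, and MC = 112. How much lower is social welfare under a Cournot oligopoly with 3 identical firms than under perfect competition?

Competitive firms price at marginal cost: P = 112, giving Q = 20.4.
CS = ½·(214 − 112)·20.4 = 1040.4; PS = (112 − 112)·20.4 = 0; TS = 1040.4.
Cournot with 3 identical firms: the symmetric best-response condition is 214 − 20q = 112. Each firm produces q = 5.1, total output Q = 15.3, price P = 137.5.
CS = ½·(214 − 137.5)·15.3 = 585.225; PS = (137.5 − 112)·15.3 = 390.15; TS = 975.375.
Change in social welfare: 975.375 − 1040.4 = −65.025.

Social welfare falls by 65.025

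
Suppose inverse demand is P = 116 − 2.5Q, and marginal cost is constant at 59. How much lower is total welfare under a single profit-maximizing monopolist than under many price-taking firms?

Competitive firms price at marginal cost: P = 59, giving Q = 22.8.
CS = ½·(116 − 59)·22.8 = 649.8; PS = (59 − 59)·22.8 = 0; TS = 649.8.
Monopoly sets MR = MC: 116 − 5Q = 59 ⇒ Q = 11.4, P = 116 − 2.5·11.4 = 87.5.
CS = ½·(116 − 87.5)·11.4 = 162.45; PS = (87.5 − 59)·11.4 = 324.9; TS = 487.35.
Change in total welfare: 487.35 − 649.8 = −162.45.

Total welfare falls by 162.45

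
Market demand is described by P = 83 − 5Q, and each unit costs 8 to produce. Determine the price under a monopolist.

A monopolist chooses Q where MR = MC. MR = 83 − 10Q; setting this equal to 8 gives Q = 7.5 and P = 45.5.

P = 45.5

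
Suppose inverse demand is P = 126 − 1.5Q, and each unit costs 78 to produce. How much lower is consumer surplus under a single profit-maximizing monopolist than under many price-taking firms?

CS falls by 576

Under competition P = MC = 78, so Q = (126 − 78)/1.5 = 32.
CS = ½·(126 − 78)·32 = 768.
The monopolist equates marginal revenue to marginal cost: 126 − 3Q = 78, so Q = 16. From demand, P = 102.
CS = ½·(126 − 102)·16 = 192.
Change in consumer surplus: 192 − 768 = −576.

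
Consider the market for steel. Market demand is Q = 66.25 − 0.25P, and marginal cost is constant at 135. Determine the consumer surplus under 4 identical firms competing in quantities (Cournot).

Inverting demand: P = 265 − 4Q.
Cournot with 4 identical firms: the symmetric best-response condition is 265 − 20q = 135. Each firm produces q = 6.5, total output Q = 26, price P = 161.
CS = ½·(265 − 161)·26 = 1352.

CS = 1352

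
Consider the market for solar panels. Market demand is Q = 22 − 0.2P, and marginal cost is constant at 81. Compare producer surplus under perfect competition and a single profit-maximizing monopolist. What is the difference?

Inverting demand: P = 110 − 5Q.
Perfect competition: P = MC = 81, so 110 − 5Q = 81 and Q = 5.8.
PS = (81 − 81)·5.8 = 0.
A monopolist chooses Q where MR = MC. MR = 110 − 10Q; setting this equal to 81 gives Q = 2.9 and P = 95.5.
PS = (95.5 − 81)·2.9 = 42.05.
Change in producer surplus: 42.05 − 0 = 42.05.

Producer surplus rises by 42.05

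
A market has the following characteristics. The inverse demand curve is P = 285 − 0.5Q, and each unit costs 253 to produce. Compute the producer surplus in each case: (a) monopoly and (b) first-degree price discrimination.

Monopoly: PS = 512; Perfect PD: PS = 1024

The monopolist equates marginal revenue to marginal cost: 285 − Q = 253, so Q = 32. From demand, P = 269.
PS = (269 − 253)·32 = 512.
With perfect price discrimination, output is the efficient level Q = 64 (where demand meets MC), but every buyer pays their willingness to pay: CS = 0 and PS = total surplus.
PS = ½·(285 − 253)·64 = 1024.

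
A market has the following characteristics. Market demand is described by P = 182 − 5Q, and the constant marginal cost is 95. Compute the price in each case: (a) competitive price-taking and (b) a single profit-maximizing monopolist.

Competition: P = 95; Monopoly: P = 138.5

Under competition P = MC = 95, so Q = (182 − 95)/5 = 17.4.
The monopolist equates marginal revenue to marginal cost: 182 − 10Q = 95, so Q = 8.7. From demand, P = 138.5.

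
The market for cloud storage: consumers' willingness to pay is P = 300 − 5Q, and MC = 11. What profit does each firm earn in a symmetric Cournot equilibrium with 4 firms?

Cournot with 4 identical firms: the symmetric best-response condition is 300 − 25q = 11. Each firm produces q = 11.56, total output Q = 46.24, price P = 68.8.
Each firm's profit = (68.8 − 11)·11.56 = 668.168.

π_i = 668.168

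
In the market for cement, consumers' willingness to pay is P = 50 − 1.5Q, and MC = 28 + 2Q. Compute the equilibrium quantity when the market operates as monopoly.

The monopolist equates marginal revenue to marginal cost: 50 − 3Q = 28 + 2Q, so Q = 4.4. From demand, P = 43.4.

Q = 4.4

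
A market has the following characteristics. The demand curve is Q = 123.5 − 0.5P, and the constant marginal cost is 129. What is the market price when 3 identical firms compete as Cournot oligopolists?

P = 158.5

Inverting demand: P = 247 − 2Q.
Cournot with 3 identical firms: the symmetric best-response condition is 247 − 8q = 129. Each firm produces q = 14.75, total output Q = 44.25, price P = 158.5.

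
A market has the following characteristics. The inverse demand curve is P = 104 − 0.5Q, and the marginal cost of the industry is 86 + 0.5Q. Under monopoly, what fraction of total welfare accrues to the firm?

PS/TS = 0.75

A monopolist chooses Q where MR = MC. MR = 104 − Q; setting this equal to 86 + 0.5Q gives Q = 12 and P = 98.
CS = ½·(104 − 98)·12 = 36.
PS = P·Q − VC(Q) = 98·12 − (86·12 + ½·0.5·12²) = 108.
Share captured = PS/TS = 108/144 = 0.75.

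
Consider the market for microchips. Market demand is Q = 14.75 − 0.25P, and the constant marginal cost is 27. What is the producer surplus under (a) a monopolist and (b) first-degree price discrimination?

Inverting demand: P = 59 − 4Q.
The monopolist equates marginal revenue to marginal cost: 59 − 8Q = 27, so Q = 4. From demand, P = 43.
PS = (43 − 27)·4 = 64.
With perfect price discrimination, output is the efficient level Q = 8 (where demand meets MC), but every buyer pays their willingness to pay: CS = 0 and PS = total surplus.
PS = ½·(59 − 27)·8 = 128.

Monopoly: PS = 64; Perfect PD: PS = 128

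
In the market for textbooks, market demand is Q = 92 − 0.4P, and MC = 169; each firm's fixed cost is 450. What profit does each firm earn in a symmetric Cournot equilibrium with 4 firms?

Inverting demand: P = 230 − 2.5Q.
With 4 symmetric Cournot firms, each firm's FOC gives 230 − 12.5q = 169, so q = 4.88, Q = 4·4.88 = 19.52, and P = 181.2.
Each firm's profit = (181.2 − 169)·4.88 − 450 = −390.464.

π_i = −390.464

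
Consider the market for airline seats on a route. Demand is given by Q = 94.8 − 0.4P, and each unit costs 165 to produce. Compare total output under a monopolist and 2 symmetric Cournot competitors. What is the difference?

Q rises by 4.8

Inverting demand: P = 237 − 2.5Q.
Monopoly sets MR = MC: 237 − 5Q = 165 ⇒ Q = 14.4, P = 237 − 2.5·14.4 = 201.
With 2 symmetric Cournot firms, each firm's FOC gives 237 − 7.5q = 165, so q = 9.6, Q = 2·9.6 = 19.2, and P = 189.
Change in total output: 19.2 − 14.4 = 4.8.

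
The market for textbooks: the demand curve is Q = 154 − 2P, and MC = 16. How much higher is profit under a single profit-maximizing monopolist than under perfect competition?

Inverting demand: P = 77 − 0.5Q.
Competitive firms price at marginal cost: P = 16, giving Q = 122.
Profit = (16 − 16)·122 = 0.
The monopolist equates marginal revenue to marginal cost: 77 − Q = 16, so Q = 61. From demand, P = 46.5.
Profit = (46.5 − 16)·61 = 1860.5.
Change in profit: 1860.5 − 0 = 1860.5.

π rises by 1860.5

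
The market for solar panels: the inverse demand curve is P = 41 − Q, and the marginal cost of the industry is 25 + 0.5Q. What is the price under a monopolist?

P = 34.6

Monopoly sets MR = MC: 41 − 2Q = 25 + 0.5Q ⇒ Q = 6.4, P = 41 − 6.4 = 34.6.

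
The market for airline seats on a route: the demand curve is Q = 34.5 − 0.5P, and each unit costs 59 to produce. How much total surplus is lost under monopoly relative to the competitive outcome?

DWL = 6.25

Inverting demand: P = 69 − 2Q.
Perfect competition: P = MC = 59, so 69 − 2Q = 59 and Q = 5.
The monopolist equates marginal revenue to marginal cost: 69 − 4Q = 59, so Q = 2.5. From demand, P = 64.
DWL is the triangle between Q = 2.5 and Q = 5: ½·(5 − 2.5)·(64 − 59) = 6.25.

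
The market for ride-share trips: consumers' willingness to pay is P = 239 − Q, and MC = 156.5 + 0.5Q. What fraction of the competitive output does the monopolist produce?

Q_m/Q_c = 0.6

The monopolist equates marginal revenue to marginal cost: 239 − 2Q = 156.5 + 0.5Q, so Q = 33. From demand, P = 206.
Competitive equilibrium sets price equal to marginal cost: 239 − Q = 156.5 + 0.5Q, so Q = 55 and P = 184.
Ratio Q_m/Q_c = 33/55 = 0.6.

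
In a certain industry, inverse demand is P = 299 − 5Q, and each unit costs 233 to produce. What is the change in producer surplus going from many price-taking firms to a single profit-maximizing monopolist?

Perfect competition: P = MC = 233, so 299 − 5Q = 233 and Q = 13.2.
PS = (233 − 233)·13.2 = 0.
Monopoly sets MR = MC: 299 − 10Q = 233 ⇒ Q = 6.6, P = 299 − 5·6.6 = 266.
PS = (266 − 233)·6.6 = 217.8.
Change in producer surplus: 217.8 − 0 = 217.8.

Producer surplus rises by 217.8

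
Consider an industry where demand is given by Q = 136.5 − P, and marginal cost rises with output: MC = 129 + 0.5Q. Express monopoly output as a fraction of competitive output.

Inverting demand: P = 136.5 − Q.
The monopolist equates marginal revenue to marginal cost: 136.5 − 2Q = 129 + 0.5Q, so Q = 3. From demand, P = 133.5.
Under competition P = MC: 136.5 − Q = 129 + 0.5Q ⇒ Q = 5, P = 131.5.
Ratio Q_m/Q_c = 3/5 = 0.6.

Q_m/Q_c = 0.6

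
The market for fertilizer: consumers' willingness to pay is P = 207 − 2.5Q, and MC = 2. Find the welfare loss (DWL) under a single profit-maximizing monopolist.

DWL = 2101.25

Under competition P = MC = 2, so Q = (207 − 2)/2.5 = 82.
The monopolist equates marginal revenue to marginal cost: 207 − 5Q = 2, so Q = 41. From demand, P = 104.5.
DWL is the triangle between Q = 41 and Q = 82: ½·(82 − 41)·(104.5 − 2) = 2101.25.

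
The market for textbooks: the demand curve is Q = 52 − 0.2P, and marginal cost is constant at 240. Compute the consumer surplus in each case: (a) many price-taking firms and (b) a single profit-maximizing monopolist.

Competition: CS = 40; Monopoly: CS = 10

Inverting demand: P = 260 − 5Q.
Under competition P = MC = 240, so Q = (260 − 240)/5 = 4.
CS = ½·(260 − 240)·4 = 40.
The monopolist equates marginal revenue to marginal cost: 260 − 10Q = 240, so Q = 2. From demand, P = 250.
CS = ½·(260 − 250)·2 = 10.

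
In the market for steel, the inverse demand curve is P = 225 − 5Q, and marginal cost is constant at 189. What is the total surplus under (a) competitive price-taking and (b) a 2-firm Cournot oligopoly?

Competition: TS = 129.6; Cournot: TS = 115.2

Perfect competition: P = MC = 189, so 225 − 5Q = 189 and Q = 7.2.
CS = ½·(225 − 189)·7.2 = 129.6; PS = (189 − 189)·7.2 = 0; TS = 129.6.
With 2 symmetric Cournot firms, each firm's FOC gives 225 − 15q = 189, so q = 2.4, Q = 2·2.4 = 4.8, and P = 201.
CS = ½·(225 − 201)·4.8 = 57.6; PS = (201 − 189)·4.8 = 57.6; TS = 115.2.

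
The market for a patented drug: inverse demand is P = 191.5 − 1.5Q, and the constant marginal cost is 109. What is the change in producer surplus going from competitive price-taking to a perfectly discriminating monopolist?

Competitive firms price at marginal cost: P = 109, giving Q = 55.
PS = (109 − 109)·55 = 0.
Under first-degree price discrimination the firm charges each unit its demand price and produces up to where P = MC, i.e. Q = 55. Consumer surplus is zero; producer surplus equals total surplus.
PS = ½·(191.5 − 109)·55 = 2268.75.
Change in producer surplus: 2268.75 − 0 = 2268.75.

PS rises by 2268.75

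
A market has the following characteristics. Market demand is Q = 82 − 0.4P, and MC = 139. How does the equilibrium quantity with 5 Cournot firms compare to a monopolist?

Cournot: Q = 22; Monopoly: Q = 13.2

Inverting demand: P = 205 − 2.5Q.
With 5 symmetric Cournot firms, each firm's FOC gives 205 − 15q = 139, so q = 4.4, Q = 5·4.4 = 22, and P = 150.
A monopolist chooses Q where MR = MC. MR = 205 − 5Q; setting this equal to 139 gives Q = 13.2 and P = 172.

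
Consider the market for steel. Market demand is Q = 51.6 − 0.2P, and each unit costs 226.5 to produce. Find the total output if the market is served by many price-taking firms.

Inverting demand: P = 258 − 5Q.
Under competition P = MC = 226.5, so Q = (258 − 226.5)/5 = 6.3.

Q = 6.3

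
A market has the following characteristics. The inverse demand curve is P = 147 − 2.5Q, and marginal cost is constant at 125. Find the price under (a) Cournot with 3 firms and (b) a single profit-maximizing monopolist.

Cournot: P = 130.5; Monopoly: P = 136

With 3 symmetric Cournot firms, each firm's FOC gives 147 − 10q = 125, so q = 2.2, Q = 3·2.2 = 6.6, and P = 130.5.
A monopolist chooses Q where MR = MC. MR = 147 − 5Q; setting this equal to 125 gives Q = 4.4 and P = 136.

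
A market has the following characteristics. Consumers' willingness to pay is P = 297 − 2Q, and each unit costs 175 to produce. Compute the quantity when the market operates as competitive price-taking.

Q = 61

Competitive firms price at marginal cost: P = 175, giving Q = 61.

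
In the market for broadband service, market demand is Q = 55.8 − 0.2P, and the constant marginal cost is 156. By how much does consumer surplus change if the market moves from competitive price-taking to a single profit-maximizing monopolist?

Consumer surplus falls by 1134.675

Inverting demand: P = 279 − 5Q.
Perfect competition: P = MC = 156, so 279 − 5Q = 156 and Q = 24.6.
CS = ½·(279 − 156)·24.6 = 1512.9.
A monopolist chooses Q where MR = MC. MR = 279 − 10Q; setting this equal to 156 gives Q = 12.3 and P = 217.5.
CS = ½·(279 − 217.5)·12.3 = 378.225.
Change in consumer surplus: 378.225 − 1512.9 = −1134.675.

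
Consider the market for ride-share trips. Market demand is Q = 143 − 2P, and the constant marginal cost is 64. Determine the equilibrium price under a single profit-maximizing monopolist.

P = 67.75

Inverting demand: P = 71.5 − 0.5Q.
A monopolist chooses Q where MR = MC. MR = 71.5 − Q; setting this equal to 64 gives Q = 7.5 and P = 67.75.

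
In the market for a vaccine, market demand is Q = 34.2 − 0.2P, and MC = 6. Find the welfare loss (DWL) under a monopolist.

DWL = 680.625

Inverting demand: P = 171 − 5Q.
Perfect competition: P = MC = 6, so 171 − 5Q = 6 and Q = 33.
Monopoly sets MR = MC: 171 − 10Q = 6 ⇒ Q = 16.5, P = 171 − 5·16.5 = 88.5.
DWL is the triangle between Q = 16.5 and Q = 33: ½·(33 − 16.5)·(88.5 − 6) = 680.625.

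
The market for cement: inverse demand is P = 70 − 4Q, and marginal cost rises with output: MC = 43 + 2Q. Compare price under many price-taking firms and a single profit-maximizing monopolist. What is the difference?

Under competition P = MC: 70 − 4Q = 43 + 2Q ⇒ Q = 4.5, P = 52.
A monopolist chooses Q where MR = MC. MR = 70 − 8Q; setting this equal to 43 + 2Q gives Q = 2.7 and P = 59.2.
Change in price: 59.2 − 52 = 7.2.

P rises by 7.2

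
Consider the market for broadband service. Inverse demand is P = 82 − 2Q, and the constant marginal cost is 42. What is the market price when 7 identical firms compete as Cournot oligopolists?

With 7 symmetric Cournot firms, each firm's FOC gives 82 − 16q = 42, so q = 2.5, Q = 7·2.5 = 17.5, and P = 47.

P = 47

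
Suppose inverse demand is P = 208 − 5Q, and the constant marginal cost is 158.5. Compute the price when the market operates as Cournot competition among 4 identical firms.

Cournot with 4 identical firms: the symmetric best-response condition is 208 − 25q = 158.5. Each firm produces q = 1.98, total output Q = 7.92, price P = 168.4.

P = 168.4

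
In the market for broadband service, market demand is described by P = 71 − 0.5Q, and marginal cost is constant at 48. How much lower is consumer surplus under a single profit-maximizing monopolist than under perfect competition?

Competitive firms price at marginal cost: P = 48, giving Q = 46.
CS = ½·(71 − 48)·46 = 529.
Monopoly sets MR = MC: 71 − Q = 48 ⇒ Q = 23, P = 71 − 0.5·23 = 59.5.
CS = ½·(71 − 59.5)·23 = 132.25.
Change in consumer surplus: 132.25 − 529 = −396.75.

CS falls by 396.75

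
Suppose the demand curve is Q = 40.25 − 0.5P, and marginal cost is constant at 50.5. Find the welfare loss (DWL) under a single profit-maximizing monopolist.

Inverting demand: P = 80.5 − 2Q.
Perfect competition: P = MC = 50.5, so 80.5 − 2Q = 50.5 and Q = 15.
A monopolist chooses Q where MR = MC. MR = 80.5 − 4Q; setting this equal to 50.5 gives Q = 7.5 and P = 65.5.
DWL is the triangle between Q = 7.5 and Q = 15: ½·(15 − 7.5)·(65.5 − 50.5) = 56.25.

DWL = 56.25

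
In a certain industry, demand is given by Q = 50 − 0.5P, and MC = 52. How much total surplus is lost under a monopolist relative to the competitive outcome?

DWL = 144

Inverting demand: P = 100 − 2Q.
Competitive firms price at marginal cost: P = 52, giving Q = 24.
The monopolist equates marginal revenue to marginal cost: 100 − 4Q = 52, so Q = 12. From demand, P = 76.
DWL is the triangle between Q = 12 and Q = 24: ½·(24 − 12)·(76 − 52) = 144.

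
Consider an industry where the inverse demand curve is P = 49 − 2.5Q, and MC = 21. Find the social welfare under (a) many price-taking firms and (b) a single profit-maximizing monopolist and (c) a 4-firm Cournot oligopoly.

Perfect competition: P = MC = 21, so 49 − 2.5Q = 21 and Q = 11.2.
CS = ½·(49 − 21)·11.2 = 156.8; PS = (21 − 21)·11.2 = 0; TS = 156.8.
A monopolist chooses Q where MR = MC. MR = 49 − 5Q; setting this equal to 21 gives Q = 5.6 and P = 35.
CS = ½·(49 − 35)·5.6 = 39.2; PS = (35 − 21)·5.6 = 78.4; TS = 117.6.
In a 4-firm Cournot equilibrium, symmetry and the first-order condition give q = (49 − 21)/(12.5) = 2.24. So Q = 8.96 and P = 26.6.
CS = ½·(49 − 26.6)·8.96 = 100.352; PS = (26.6 − 21)·8.96 = 50.176; TS = 150.528.

Competition: TS = 156.8; Monopoly: TS = 117.6; Cournot: TS = 150.528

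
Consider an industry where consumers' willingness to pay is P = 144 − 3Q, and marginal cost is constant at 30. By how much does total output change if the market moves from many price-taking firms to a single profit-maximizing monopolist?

Q falls by 19

Under competition P = MC = 30, so Q = (144 − 30)/3 = 38.
A monopolist chooses Q where MR = MC. MR = 144 − 6Q; setting this equal to 30 gives Q = 19 and P = 87.
Change in total output: 19 − 38 = −19.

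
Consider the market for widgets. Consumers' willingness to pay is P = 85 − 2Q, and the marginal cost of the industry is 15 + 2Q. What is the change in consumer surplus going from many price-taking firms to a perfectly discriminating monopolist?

CS falls by 306.25

Competitive equilibrium sets price equal to marginal cost: 85 − 2Q = 15 + 2Q, so Q = 17.5 and P = 50.
CS = ½·(85 − 50)·17.5 = 306.25.
A perfectly discriminating monopolist sells every unit with P(Q) ≥ MC(Q), so output equals the competitive quantity Q = 17.5. Each buyer pays their reservation price, so CS = 0 and the firm captures all surplus.
CS = 0.
Change in consumer surplus: 0 − 306.25 = −306.25.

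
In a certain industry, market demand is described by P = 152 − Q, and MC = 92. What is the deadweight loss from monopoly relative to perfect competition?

Perfect competition: P = MC = 92, so 152 − Q = 92 and Q = 60.
A monopolist chooses Q where MR = MC. MR = 152 − 2Q; setting this equal to 92 gives Q = 30 and P = 122.
DWL is the triangle between Q = 30 and Q = 60: ½·(60 − 30)·(122 − 92) = 450.

DWL = 450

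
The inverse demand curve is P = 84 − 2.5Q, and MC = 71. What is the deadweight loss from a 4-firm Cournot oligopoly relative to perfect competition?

DWL = 1.352

Competitive firms price at marginal cost: P = 71, giving Q = 5.2.
Cournot with 4 identical firms: the symmetric best-response condition is 84 − 12.5q = 71. Each firm produces q = 1.04, total output Q = 4.16, price P = 73.6.
DWL is the triangle between Q = 4.16 and Q = 5.2: ½·(5.2 − 4.16)·(73.6 − 71) = 1.352.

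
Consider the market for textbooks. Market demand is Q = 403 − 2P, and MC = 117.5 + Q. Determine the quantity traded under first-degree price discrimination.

Inverting demand: P = 201.5 − 0.5Q.
A perfectly discriminating monopolist sells every unit with P(Q) ≥ MC(Q), so output equals the competitive quantity Q = 56. Each buyer pays their reservation price, so CS = 0 and the firm captures all surplus.

Q = 56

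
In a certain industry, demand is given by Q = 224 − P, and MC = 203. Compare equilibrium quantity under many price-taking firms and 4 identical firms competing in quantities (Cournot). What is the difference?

Inverting demand: P = 224 − Q.
Perfect competition: P = MC = 203, so 224 − Q = 203 and Q = 21.
Cournot with 4 identical firms: the symmetric best-response condition is 224 − 5q = 203. Each firm produces q = 4.2, total output Q = 16.8, price P = 207.2.
Change in equilibrium quantity: 16.8 − 21 = −4.2.

Equilibrium quantity falls by 4.2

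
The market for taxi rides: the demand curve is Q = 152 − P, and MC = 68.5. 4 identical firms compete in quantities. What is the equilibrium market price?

P = 85.2

Inverting demand: P = 152 − Q.
With 4 symmetric Cournot firms, each firm's FOC gives 152 − 5q = 68.5, so q = 16.7, Q = 4·16.7 = 66.8, and P = 85.2.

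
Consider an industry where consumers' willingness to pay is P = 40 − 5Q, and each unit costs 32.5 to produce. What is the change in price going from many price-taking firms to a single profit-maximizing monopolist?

Price rises by 3.75

Competitive firms price at marginal cost: P = 32.5, giving Q = 1.5.
Monopoly sets MR = MC: 40 − 10Q = 32.5 ⇒ Q = 0.75, P = 40 − 5·0.75 = 36.25.
Change in price: 36.25 − 32.5 = 3.75.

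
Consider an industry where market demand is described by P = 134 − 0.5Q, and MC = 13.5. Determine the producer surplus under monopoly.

The monopolist equates marginal revenue to marginal cost: 134 − Q = 13.5, so Q = 120.5. From demand, P = 73.75.
PS = (73.75 − 13.5)·120.5 = 7260.125.

PS = 7260.125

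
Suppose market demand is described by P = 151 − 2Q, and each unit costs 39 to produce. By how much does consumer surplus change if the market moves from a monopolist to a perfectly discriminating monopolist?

Consumer surplus falls by 784

The monopolist equates marginal revenue to marginal cost: 151 − 4Q = 39, so Q = 28. From demand, P = 95.
CS = ½·(151 − 95)·28 = 784.
Under first-degree price discrimination the firm charges each unit its demand price and produces up to where P = MC, i.e. Q = 56. Consumer surplus is zero; producer surplus equals total surplus.
CS = 0.
Change in consumer surplus: 0 − 784 = −784.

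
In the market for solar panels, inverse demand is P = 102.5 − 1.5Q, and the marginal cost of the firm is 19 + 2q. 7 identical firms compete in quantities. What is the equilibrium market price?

In a 7-firm Cournot equilibrium, symmetry and the first-order condition give q = (102.5 − 19)/(14) = 167/28. So Q = 41.75 and P = 39.875.

P = 39.875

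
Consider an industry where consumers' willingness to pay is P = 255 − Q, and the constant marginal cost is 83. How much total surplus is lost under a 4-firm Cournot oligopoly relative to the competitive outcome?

Perfect competition: P = MC = 83, so 255 − Q = 83 and Q = 172.
With 4 symmetric Cournot firms, each firm's FOC gives 255 − 5q = 83, so q = 34.4, Q = 4·34.4 = 137.6, and P = 117.4.
DWL is the triangle between Q = 137.6 and Q = 172: ½·(172 − 137.6)·(117.4 − 83) = 591.68.

DWL = 591.68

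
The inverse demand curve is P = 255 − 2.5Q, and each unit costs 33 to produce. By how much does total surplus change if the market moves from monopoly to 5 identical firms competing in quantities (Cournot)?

Total surplus rises by 2190.4

Monopoly sets MR = MC: 255 − 5Q = 33 ⇒ Q = 44.4, P = 255 − 2.5·44.4 = 144.
CS = ½·(255 − 144)·44.4 = 2464.2; PS = (144 − 33)·44.4 = 4928.4; TS = 7392.6.
Cournot with 5 identical firms: the symmetric best-response condition is 255 − 15q = 33. Each firm produces q = 14.8, total output Q = 74, price P = 70.
CS = ½·(255 − 70)·74 = 6845; PS = (70 − 33)·74 = 2738; TS = 9583.
Change in total surplus: 9583 − 7392.6 = 2190.4.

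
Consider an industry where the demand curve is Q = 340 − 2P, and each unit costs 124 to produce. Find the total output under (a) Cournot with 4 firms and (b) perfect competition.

Cournot: Q = 73.6; Competition: Q = 92

Inverting demand: P = 170 − 0.5Q.
In a 4-firm Cournot equilibrium, symmetry and the first-order condition give q = (170 − 124)/(2.5) = 18.4. So Q = 73.6 and P = 133.2.
Competitive firms price at marginal cost: P = 124, giving Q = 92.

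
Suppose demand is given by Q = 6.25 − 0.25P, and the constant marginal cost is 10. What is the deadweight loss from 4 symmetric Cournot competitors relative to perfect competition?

Inverting demand: P = 25 − 4Q.
Perfect competition: P = MC = 10, so 25 − 4Q = 10 and Q = 3.75.
With 4 symmetric Cournot firms, each firm's FOC gives 25 − 20q = 10, so q = 0.75, Q = 4·0.75 = 3, and P = 13.
DWL is the triangle between Q = 3 and Q = 3.75: ½·(3.75 − 3)·(13 − 10) = 1.125.

DWL = 1.125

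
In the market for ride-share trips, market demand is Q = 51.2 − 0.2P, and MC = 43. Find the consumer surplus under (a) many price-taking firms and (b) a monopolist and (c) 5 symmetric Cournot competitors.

Competition: CS = 4536.9; Monopoly: CS = 1134.225; Cournot: CS = 3150.625

Inverting demand: P = 256 − 5Q.
Perfect competition: P = MC = 43, so 256 − 5Q = 43 and Q = 42.6.
CS = ½·(256 − 43)·42.6 = 4536.9.
A monopolist chooses Q where MR = MC. MR = 256 − 10Q; setting this equal to 43 gives Q = 21.3 and P = 149.5.
CS = ½·(256 − 149.5)·21.3 = 1134.225.
With 5 symmetric Cournot firms, each firm's FOC gives 256 − 30q = 43, so q = 7.1, Q = 5·7.1 = 35.5, and P = 78.5.
CS = ½·(256 − 78.5)·35.5 = 3150.625.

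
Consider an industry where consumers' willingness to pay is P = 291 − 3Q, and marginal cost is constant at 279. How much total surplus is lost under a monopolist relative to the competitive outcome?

DWL = 6

Perfect competition: P = MC = 279, so 291 − 3Q = 279 and Q = 4.
Monopoly sets MR = MC: 291 − 6Q = 279 ⇒ Q = 2, P = 291 − 3·2 = 285.
DWL is the triangle between Q = 2 and Q = 4: ½·(4 − 2)·(285 − 279) = 6.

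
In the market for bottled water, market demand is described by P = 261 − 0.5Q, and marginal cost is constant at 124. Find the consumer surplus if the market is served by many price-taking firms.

Competitive firms price at marginal cost: P = 124, giving Q = 274.
CS = ½·(261 − 124)·274 = 18769.

CS = 18769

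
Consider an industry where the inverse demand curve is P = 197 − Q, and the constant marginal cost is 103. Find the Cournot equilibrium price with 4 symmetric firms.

P = 121.8

With 4 symmetric Cournot firms, each firm's FOC gives 197 − 5q = 103, so q = 18.8, Q = 4·18.8 = 75.2, and P = 121.8.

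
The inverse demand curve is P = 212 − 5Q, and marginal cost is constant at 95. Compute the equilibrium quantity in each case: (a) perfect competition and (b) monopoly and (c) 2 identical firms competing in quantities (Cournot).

Competition: Q = 23.4; Monopoly: Q = 11.7; Cournot: Q = 15.6

Under competition P = MC = 95, so Q = (212 − 95)/5 = 23.4.
A monopolist chooses Q where MR = MC. MR = 212 − 10Q; setting this equal to 95 gives Q = 11.7 and P = 153.5.
In a 2-firm Cournot equilibrium, symmetry and the first-order condition give q = (212 − 95)/(15) = 7.8. So Q = 15.6 and P = 134.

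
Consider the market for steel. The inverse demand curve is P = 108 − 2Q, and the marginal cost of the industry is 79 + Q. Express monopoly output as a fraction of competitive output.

Q_m/Q_c = 0.6

A monopolist chooses Q where MR = MC. MR = 108 − 4Q; setting this equal to 79 + Q gives Q = 5.8 and P = 96.4.
Under competition P = MC: 108 − 2Q = 79 + Q ⇒ Q = 29/3, P = 266/3.
Ratio Q_m/Q_c = 5.8/(29/3) = 0.6.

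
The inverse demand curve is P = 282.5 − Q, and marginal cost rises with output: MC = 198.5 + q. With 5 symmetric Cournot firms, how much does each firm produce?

q_i = 12

In a 5-firm Cournot equilibrium, symmetry and the first-order condition give q = (282.5 − 198.5)/(7) = 12. So Q = 60 and P = 222.5.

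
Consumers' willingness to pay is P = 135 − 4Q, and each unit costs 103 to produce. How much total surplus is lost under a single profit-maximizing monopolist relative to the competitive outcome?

DWL = 32

Under competition P = MC = 103, so Q = (135 − 103)/4 = 8.
Monopoly sets MR = MC: 135 − 8Q = 103 ⇒ Q = 4, P = 135 − 4·4 = 119.
DWL is the triangle between Q = 4 and Q = 8: ½·(8 − 4)·(119 − 103) = 32.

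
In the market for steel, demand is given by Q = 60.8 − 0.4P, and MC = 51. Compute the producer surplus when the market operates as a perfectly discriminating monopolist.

PS = 2040.2

Inverting demand: P = 152 − 2.5Q.
With perfect price discrimination, output is the efficient level Q = 40.4 (where demand meets MC), but every buyer pays their willingness to pay: CS = 0 and PS = total surplus.
PS = ½·(152 − 51)·40.4 = 2040.2.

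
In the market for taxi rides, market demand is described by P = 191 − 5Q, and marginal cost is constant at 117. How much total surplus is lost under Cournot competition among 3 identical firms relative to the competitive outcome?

Under competition P = MC = 117, so Q = (191 − 117)/5 = 14.8.
In a 3-firm Cournot equilibrium, symmetry and the first-order condition give q = (191 − 117)/(20) = 3.7. So Q = 11.1 and P = 135.5.
DWL is the triangle between Q = 11.1 and Q = 14.8: ½·(14.8 − 11.1)·(135.5 − 117) = 34.225.

DWL = 34.225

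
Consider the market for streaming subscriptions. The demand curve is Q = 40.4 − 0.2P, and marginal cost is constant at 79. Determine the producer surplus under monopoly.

Inverting demand: P = 202 − 5Q.
Monopoly sets MR = MC: 202 − 10Q = 79 ⇒ Q = 12.3, P = 202 − 5·12.3 = 140.5.
PS = (140.5 − 79)·12.3 = 756.45.

PS = 756.45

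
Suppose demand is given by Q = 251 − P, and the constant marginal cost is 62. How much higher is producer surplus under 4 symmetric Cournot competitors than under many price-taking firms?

PS rises by 5715.36

Inverting demand: P = 251 − Q.
Competitive firms price at marginal cost: P = 62, giving Q = 189.
PS = (62 − 62)·189 = 0.
In a 4-firm Cournot equilibrium, symmetry and the first-order condition give q = (251 − 62)/(5) = 37.8. So Q = 151.2 and P = 99.8.
PS = (99.8 − 62)·151.2 = 5715.36.
Change in producer surplus: 5715.36 − 0 = 5715.36.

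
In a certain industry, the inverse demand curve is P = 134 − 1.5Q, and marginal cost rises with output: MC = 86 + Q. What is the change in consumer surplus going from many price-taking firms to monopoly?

Under competition P = MC: 134 − 1.5Q = 86 + Q ⇒ Q = 19.2, P = 105.2.
CS = ½·(134 − 105.2)·19.2 = 276.48.
A monopolist chooses Q where MR = MC. MR = 134 − 3Q; setting this equal to 86 + Q gives Q = 12 and P = 116.
CS = ½·(134 − 116)·12 = 108.
Change in consumer surplus: 108 − 276.48 = −168.48.

Consumer surplus falls by 168.48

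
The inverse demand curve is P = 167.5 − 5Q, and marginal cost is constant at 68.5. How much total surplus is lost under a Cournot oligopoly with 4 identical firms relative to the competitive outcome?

DWL = 39.204

Under competition P = MC = 68.5, so Q = (167.5 − 68.5)/5 = 19.8.
With 4 symmetric Cournot firms, each firm's FOC gives 167.5 − 25q = 68.5, so q = 3.96, Q = 4·3.96 = 15.84, and P = 88.3.
DWL is the triangle between Q = 15.84 and Q = 19.8: ½·(19.8 − 15.84)·(88.3 − 68.5) = 39.204.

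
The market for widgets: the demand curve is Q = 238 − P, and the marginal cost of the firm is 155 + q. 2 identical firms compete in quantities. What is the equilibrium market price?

Inverting demand: P = 238 − Q.
In a 2-firm Cournot equilibrium, symmetry and the first-order condition give q = (238 − 155)/(4) = 20.75. So Q = 41.5 and P = 196.5.

P = 196.5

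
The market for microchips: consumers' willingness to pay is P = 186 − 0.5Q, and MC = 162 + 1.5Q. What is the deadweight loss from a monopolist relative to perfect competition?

DWL = 5.76

Competitive equilibrium sets price equal to marginal cost: 186 − 0.5Q = 162 + 1.5Q, so Q = 12 and P = 180.
The monopolist equates marginal revenue to marginal cost: 186 − Q = 162 + 1.5Q, so Q = 9.6. From demand, P = 181.2.
CS = ½·(186 − 180)·12 = 36; PS = (180·12 − 162·12 − ½·1.5·12²) = 108; TS = 144.
CS = ½·(186 − 181.2)·9.6 = 23.04; PS = (181.2·9.6 − 162·9.6 − ½·1.5·9.6²) = 115.2; TS = 138.24.
DWL = 144 − 138.24 = 5.76.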